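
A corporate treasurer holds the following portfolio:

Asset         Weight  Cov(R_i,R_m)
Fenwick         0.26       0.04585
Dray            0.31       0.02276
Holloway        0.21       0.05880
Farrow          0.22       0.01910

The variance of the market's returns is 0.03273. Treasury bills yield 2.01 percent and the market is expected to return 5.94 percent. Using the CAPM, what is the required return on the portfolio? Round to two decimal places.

6.28%

β_Fenwick = 0.04585 / 0.03273 = 1.4009
β_Dray = 0.02276 / 0.03273 = 0.6954
β_Holloway = 0.05880 / 0.03273 = 1.7965
β_Farrow = 0.01910 / 0.03273 = 0.5836
β_P = Σ w_i β_i = 0.26×1.4009 + 0.31×0.6954 + 0.21×1.7965 + 0.22×0.5836 = 1.0855
MRP = 5.94% − 2.01% = 3.93%
E(R_P) = R_f + β_P × MRP = 2.01% + 1.0855 × 3.93% = 6.28%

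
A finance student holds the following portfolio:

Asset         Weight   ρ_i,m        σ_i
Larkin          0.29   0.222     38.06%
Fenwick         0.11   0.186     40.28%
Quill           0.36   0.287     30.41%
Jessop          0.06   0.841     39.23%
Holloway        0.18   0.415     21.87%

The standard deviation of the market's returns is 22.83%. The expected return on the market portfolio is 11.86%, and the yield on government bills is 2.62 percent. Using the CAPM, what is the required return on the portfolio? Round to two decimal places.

6.68%

β_Larkin = 0.222 × 38.06% / 22.83% = 0.3701
β_Fenwick = 0.186 × 40.28% / 22.83% = 0.3282
β_Quill = 0.287 × 30.41% / 22.83% = 0.3823
β_Jessop = 0.841 × 39.23% / 22.83% = 1.4451
β_Holloway = 0.415 × 21.87% / 22.83% = 0.3975
β_P = Σ w_i β_i = 0.29×0.3701 + 0.11×0.3282 + 0.36×0.3823 + 0.06×1.4451 + 0.18×0.3975 = 0.4393
MRP = 11.86% − 2.62% = 9.24%
E(R_P) = R_f + β_P × MRP = 2.62% + 0.4393 × 9.24% = 6.68%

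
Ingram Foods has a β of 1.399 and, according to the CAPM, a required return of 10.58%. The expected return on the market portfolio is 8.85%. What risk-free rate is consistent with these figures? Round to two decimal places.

E(R) = R_f + β(E(R_m) − R_f) = R_f(1 − β) + β·E(R_m)
10.58% = R_f × (1 − 1.399) + 1.399 × 8.85%
10.58% = R_f × -0.399 + 12.38115%
R_f = (10.58% − 12.38115%) / -0.399 = 4.51%

4.51%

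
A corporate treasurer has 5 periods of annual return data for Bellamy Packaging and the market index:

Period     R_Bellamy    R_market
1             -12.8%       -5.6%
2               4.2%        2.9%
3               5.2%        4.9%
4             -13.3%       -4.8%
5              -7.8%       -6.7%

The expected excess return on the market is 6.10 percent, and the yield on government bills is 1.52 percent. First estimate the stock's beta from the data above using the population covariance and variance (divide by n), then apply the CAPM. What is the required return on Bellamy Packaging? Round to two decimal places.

Mean R_i = (-12.8 + 4.2 + 5.2 − 13.3 − 7.8) / 5 = -4.9000%
Mean R_m = (-5.6 + 2.9 + 4.9 − 4.8 − 6.7) / 5 = -1.8600%
Σ(R_i − R̄_i)(R_m − R̄_m) = 179.8700  ⇒  Cov = 179.8700 / 5 = 35.9740
Σ(R_m − R̄_m)² = 114.4120  ⇒  Var(R_m) = 114.4120 / 5 = 22.8824
β = Cov / Var(R_m) = 35.9740 / 22.8824 = 1.5721
E(R) = R_f + β × MRP = 1.52% + 1.5721 × 6.10% = 11.11%

11.11%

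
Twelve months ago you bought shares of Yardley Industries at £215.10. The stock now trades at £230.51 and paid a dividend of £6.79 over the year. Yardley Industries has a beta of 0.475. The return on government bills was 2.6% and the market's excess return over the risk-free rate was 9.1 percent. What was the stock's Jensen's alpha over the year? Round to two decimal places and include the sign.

Realised HPR = (P1 + D1 − P0) / P0 = (230.51 + 6.79 − 215.10) / 215.10 = 22.20 / 215.10 = 10.3208%
CAPM required = R_f + β·MRP = 2.6% + 0.475 × 9.1% = 6.9225%
α = realised − required = 10.3208% − 6.9225% = +3.40%

+3.40%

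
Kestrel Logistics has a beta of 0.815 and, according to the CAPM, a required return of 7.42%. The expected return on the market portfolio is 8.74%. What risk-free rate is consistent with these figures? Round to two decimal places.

E(R) = R_f + β(E(R_m) − R_f) = R_f(1 − β) + β·E(R_m)
7.42% = R_f × (1 − 0.815) + 0.815 × 8.74%
7.42% = R_f × 0.185 + 7.12310%
R_f = (7.42% − 7.12310%) / 0.185 = 1.60%

1.60%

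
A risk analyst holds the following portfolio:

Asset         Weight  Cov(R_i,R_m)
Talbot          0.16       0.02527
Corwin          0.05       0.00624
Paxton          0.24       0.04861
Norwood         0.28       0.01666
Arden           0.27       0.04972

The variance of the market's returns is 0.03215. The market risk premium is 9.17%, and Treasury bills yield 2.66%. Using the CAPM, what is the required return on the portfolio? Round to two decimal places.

12.39%

β_Talbot = 0.02527 / 0.03215 = 0.7860
β_Corwin = 0.00624 / 0.03215 = 0.1941
β_Paxton = 0.04861 / 0.03215 = 1.5120
β_Norwood = 0.01666 / 0.03215 = 0.5182
β_Arden = 0.04972 / 0.03215 = 1.5465
β_P = Σ w_i β_i = 0.16×0.7860 + 0.05×0.1941 + 0.24×1.5120 + 0.28×0.5182 + 0.27×1.5465 = 1.0610
E(R_P) = R_f + β_P × MRP = 2.66% + 1.0610 × 9.17% = 12.39%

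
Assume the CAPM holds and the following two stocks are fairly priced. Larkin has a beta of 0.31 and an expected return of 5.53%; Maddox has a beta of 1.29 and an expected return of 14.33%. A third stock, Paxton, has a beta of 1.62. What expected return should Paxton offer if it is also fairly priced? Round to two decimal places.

MRP (SML slope) = (14.33% − 5.53%) / (1.29 − 0.31) = 8.80% / 0.98 = 8.9796%
R_f (intercept) = 5.53% − 0.31 × 8.9796% = 2.7463%
E(R_Paxton) = R_f + β × MRP = 2.7463% + 1.62 × 8.9796% = 17.29%

17.29%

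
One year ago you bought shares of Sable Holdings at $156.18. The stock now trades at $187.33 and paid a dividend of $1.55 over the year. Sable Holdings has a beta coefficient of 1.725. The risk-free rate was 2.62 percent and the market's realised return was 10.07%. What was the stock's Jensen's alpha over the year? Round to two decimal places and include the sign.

+5.47%

Realised HPR = (P1 + D1 − P0) / P0 = (187.33 + 1.55 − 156.18) / 156.18 = 32.70 / 156.18 = 20.9374%
MRP = 10.07% − 2.62% = 7.45%
CAPM required = R_f + β·MRP = 2.62% + 1.725 × 7.45% = 15.47125%
α = realised − required = 20.9374% − 15.47125% = +5.47%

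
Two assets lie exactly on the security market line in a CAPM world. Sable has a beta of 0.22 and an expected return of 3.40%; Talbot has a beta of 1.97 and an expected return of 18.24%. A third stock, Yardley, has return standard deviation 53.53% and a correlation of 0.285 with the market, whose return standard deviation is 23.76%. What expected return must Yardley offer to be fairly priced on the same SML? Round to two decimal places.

MRP = (18.24% − 3.40%) / (1.97 − 0.22) = 8.4800%
R_f = 3.40% − 0.22 × 8.4800% = 1.5344%
β_Yardley = ρ·σ_i/σ_m = 0.285 × 53.53 / 23.76 = 0.6421
E(R_Yardley) = R_f + β × MRP = 1.5344% + 0.6421 × 8.4800% = 6.98%

6.98%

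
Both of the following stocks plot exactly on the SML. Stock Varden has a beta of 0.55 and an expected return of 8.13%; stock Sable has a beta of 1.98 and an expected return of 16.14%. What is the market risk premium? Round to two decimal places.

Both satisfy E(R) = R_f + β·MRP, so the slope of the SML is
MRP = (16.14% − 8.13%) / (1.98 − 0.55) = 8.01% / 1.43 = 5.6014%

5.60%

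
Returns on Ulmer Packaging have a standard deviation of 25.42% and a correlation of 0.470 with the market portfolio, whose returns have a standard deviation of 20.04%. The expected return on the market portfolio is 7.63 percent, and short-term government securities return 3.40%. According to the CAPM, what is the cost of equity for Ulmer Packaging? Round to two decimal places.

5.92%

β = ρ × σ_i / σ_m = 0.470 × 25.42% / 20.04% = 0.5962
MRP = 7.63% − 3.40% = 4.23%
E(R) = 3.40% + 0.5962 × 4.23% = 5.92%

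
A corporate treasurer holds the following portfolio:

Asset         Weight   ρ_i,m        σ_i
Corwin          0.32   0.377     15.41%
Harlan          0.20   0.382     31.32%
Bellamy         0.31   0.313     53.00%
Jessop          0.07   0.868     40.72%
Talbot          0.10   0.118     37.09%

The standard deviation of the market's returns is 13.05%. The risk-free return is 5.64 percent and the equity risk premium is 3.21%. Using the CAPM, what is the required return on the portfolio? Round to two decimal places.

8.67%

β_Corwin = 0.377 × 15.41% / 13.05% = 0.4452
β_Harlan = 0.382 × 31.32% / 13.05% = 0.9168
β_Bellamy = 0.313 × 53.00% / 13.05% = 1.2712
β_Jessop = 0.868 × 40.72% / 13.05% = 2.7084
β_Talbot = 0.118 × 37.09% / 13.05% = 0.3354
β_P = Σ w_i β_i = 0.32×0.4452 + 0.20×0.9168 + 0.31×1.2712 + 0.07×2.7084 + 0.10×0.3354 = 0.9430
E(R_P) = R_f + β_P × MRP = 5.64% + 0.9430 × 3.21% = 8.67%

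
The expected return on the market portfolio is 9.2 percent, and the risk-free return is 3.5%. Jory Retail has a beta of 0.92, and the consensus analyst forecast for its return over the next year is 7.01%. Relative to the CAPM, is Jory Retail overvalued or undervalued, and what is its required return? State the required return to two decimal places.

Overvalued; required return 8.74%

MRP = 9.2% − 3.5% = 5.70%
Required return = R_f + β·MRP = 3.5% + 0.92 × 5.7% = 8.74%
Forecast 7.01% < required 8.74% → the stock plots below the SML → overvalued.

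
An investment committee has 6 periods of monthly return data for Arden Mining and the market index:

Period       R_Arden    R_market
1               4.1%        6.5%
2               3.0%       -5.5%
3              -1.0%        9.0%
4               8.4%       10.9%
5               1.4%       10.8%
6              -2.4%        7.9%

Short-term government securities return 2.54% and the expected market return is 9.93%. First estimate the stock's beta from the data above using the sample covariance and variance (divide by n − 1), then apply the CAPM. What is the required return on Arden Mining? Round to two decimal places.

Mean R_i = (4.1 + 3.0 − 1.0 + 8.4 + 1.4 − 2.4) / 6 = 2.2500%
Mean R_m = (6.5 − 5.5 + 9.0 + 10.9 + 10.8 + 7.9) / 6 = 6.6000%
Σ(R_i − R̄_i)(R_m − R̄_m) = -0.2300  ⇒  Cov = -0.2300 / 5 = -0.0460
Σ(R_m − R̄_m)² = 190.0000  ⇒  Var(R_m) = 190.0000 / 5 = 38.0000
β = Cov / Var(R_m) = -0.0460 / 38.0000 = -0.0012
MRP = 9.93% − 2.54% = 7.39%
E(R) = R_f + β × MRP = 2.54% + -0.0012 × 7.39% = 2.53%

2.53%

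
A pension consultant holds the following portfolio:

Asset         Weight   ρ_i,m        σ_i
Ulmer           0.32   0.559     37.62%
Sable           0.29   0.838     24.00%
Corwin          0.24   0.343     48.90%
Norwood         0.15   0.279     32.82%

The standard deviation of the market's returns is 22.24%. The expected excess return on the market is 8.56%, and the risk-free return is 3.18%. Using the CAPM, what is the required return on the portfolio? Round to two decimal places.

10.09%

β_Ulmer = 0.559 × 37.62% / 22.24% = 0.9456
β_Sable = 0.838 × 24.00% / 22.24% = 0.9043
β_Corwin = 0.343 × 48.90% / 22.24% = 0.7542
β_Norwood = 0.279 × 32.82% / 22.24% = 0.4117
β_P = Σ w_i β_i = 0.32×0.9456 + 0.29×0.9043 + 0.24×0.7542 + 0.15×0.4117 = 0.8076
E(R_P) = R_f + β_P × MRP = 3.18% + 0.8076 × 8.56% = 10.09%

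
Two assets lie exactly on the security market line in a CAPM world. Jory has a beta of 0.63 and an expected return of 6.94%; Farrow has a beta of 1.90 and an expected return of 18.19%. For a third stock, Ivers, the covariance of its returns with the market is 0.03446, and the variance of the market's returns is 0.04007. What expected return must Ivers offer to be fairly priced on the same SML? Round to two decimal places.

8.98%

MRP = (18.19% − 6.94%) / (1.90 − 0.63) = 8.8583%
R_f = 6.94% − 0.63 × 8.8583% = 1.3593%
β_Ivers = Cov / Var(R_m) = 0.03446 / 0.04007 = 0.8600
E(R_Ivers) = R_f + β × MRP = 1.3593% + 0.8600 × 8.8583% = 8.98%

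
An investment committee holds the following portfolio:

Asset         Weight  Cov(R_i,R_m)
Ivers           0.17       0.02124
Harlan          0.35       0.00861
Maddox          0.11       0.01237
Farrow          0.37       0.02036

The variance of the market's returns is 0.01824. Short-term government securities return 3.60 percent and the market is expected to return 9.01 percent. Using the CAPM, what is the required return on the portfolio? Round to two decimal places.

β_Ivers = 0.02124 / 0.01824 = 1.1645
β_Harlan = 0.00861 / 0.01824 = 0.4720
β_Maddox = 0.01237 / 0.01824 = 0.6782
β_Farrow = 0.02036 / 0.01824 = 1.1162
β_P = Σ w_i β_i = 0.17×1.1645 + 0.35×0.4720 + 0.11×0.6782 + 0.37×1.1162 = 0.8508
MRP = 9.01% − 3.60% = 5.41%
E(R_P) = R_f + β_P × MRP = 3.60% + 0.8508 × 5.41% = 8.20%

8.20%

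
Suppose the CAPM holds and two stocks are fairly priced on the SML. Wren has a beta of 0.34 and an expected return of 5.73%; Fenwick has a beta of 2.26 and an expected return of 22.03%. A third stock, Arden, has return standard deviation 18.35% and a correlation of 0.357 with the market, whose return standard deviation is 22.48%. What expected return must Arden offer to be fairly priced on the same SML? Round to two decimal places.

5.32%

MRP = (22.03% − 5.73%) / (2.26 − 0.34) = 8.4896%
R_f = 5.73% − 0.34 × 8.4896% = 2.8435%
β_Arden = ρ·σ_i/σ_m = 0.357 × 18.35 / 22.48 = 0.2914
E(R_Arden) = R_f + β × MRP = 2.8435% + 0.2914 × 8.4896% = 5.32%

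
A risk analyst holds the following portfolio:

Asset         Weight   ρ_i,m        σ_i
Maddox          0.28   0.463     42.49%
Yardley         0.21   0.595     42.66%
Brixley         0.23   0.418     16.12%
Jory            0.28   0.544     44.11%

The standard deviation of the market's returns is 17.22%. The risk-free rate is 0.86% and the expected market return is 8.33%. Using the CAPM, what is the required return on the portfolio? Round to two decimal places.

β_Maddox = 0.463 × 42.49% / 17.22% = 1.1424
β_Yardley = 0.595 × 42.66% / 17.22% = 1.4740
β_Brixley = 0.418 × 16.12% / 17.22% = 0.3913
β_Jory = 0.544 × 44.11% / 17.22% = 1.3935
β_P = Σ w_i β_i = 0.28×1.1424 + 0.21×1.4740 + 0.23×0.3913 + 0.28×1.3935 = 1.1096
MRP = 8.33% − 0.86% = 7.47%
E(R_P) = R_f + β_P × MRP = 0.86% + 1.1096 × 7.47% = 9.15%

9.15%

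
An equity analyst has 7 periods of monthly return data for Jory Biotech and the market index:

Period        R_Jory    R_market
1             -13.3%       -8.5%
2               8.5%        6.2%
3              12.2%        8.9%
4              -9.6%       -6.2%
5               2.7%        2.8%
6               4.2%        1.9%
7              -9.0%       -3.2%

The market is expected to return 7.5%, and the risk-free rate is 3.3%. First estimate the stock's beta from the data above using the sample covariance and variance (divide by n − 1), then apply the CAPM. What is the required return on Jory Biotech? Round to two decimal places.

Mean R_i = (-13.3 + 8.5 + 12.2 − 9.6 + 2.7 + 4.2 − 9.0) / 7 = -0.6143%
Mean R_m = (-8.5 + 6.2 + 8.9 − 6.2 + 2.8 + 1.9 − 3.2) / 7 = 0.2714%
Σ(R_i − R̄_i)(R_m − R̄_m) = 379.3571  ⇒  Cov = 379.3571 / 6 = 63.2262
Σ(R_m − R̄_m)² = 249.5143  ⇒  Var(R_m) = 249.5143 / 6 = 41.5857
β = Cov / Var(R_m) = 63.2262 / 41.5857 = 1.5204
MRP = 7.5% − 3.3% = 4.20%
E(R) = R_f + β × MRP = 3.3% + 1.5204 × 4.2% = 9.69%

9.69%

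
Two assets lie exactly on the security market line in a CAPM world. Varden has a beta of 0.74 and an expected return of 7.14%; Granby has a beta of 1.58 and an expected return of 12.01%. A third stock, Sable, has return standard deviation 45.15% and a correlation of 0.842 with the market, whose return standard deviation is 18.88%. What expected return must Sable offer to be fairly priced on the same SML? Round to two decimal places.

MRP = (12.01% − 7.14%) / (1.58 − 0.74) = 5.7976%
R_f = 7.14% − 0.74 × 5.7976% = 2.8498%
β_Sable = ρ·σ_i/σ_m = 0.842 × 45.15 / 18.88 = 2.0136
E(R_Sable) = R_f + β × MRP = 2.8498% + 2.0136 × 5.7976% = 14.52%

14.52%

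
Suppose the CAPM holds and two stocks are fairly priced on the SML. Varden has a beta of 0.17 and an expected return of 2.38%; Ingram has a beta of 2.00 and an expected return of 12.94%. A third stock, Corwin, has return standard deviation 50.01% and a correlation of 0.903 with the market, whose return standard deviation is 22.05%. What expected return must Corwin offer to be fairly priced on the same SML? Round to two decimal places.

MRP = (12.94% − 2.38%) / (2.00 − 0.17) = 5.7705%
R_f = 2.38% − 0.17 × 5.7705% = 1.3990%
β_Corwin = ρ·σ_i/σ_m = 0.903 × 50.01 / 22.05 = 2.0480
E(R_Corwin) = R_f + β × MRP = 1.3990% + 2.0480 × 5.7705% = 13.22%

13.22%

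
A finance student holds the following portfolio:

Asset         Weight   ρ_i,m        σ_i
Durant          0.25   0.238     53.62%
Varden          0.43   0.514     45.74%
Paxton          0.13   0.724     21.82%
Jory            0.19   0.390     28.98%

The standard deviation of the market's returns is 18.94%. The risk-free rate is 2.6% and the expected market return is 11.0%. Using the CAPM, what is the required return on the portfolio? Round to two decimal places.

10.36%

β_Durant = 0.238 × 53.62% / 18.94% = 0.6738
β_Varden = 0.514 × 45.74% / 18.94% = 1.2413
β_Paxton = 0.724 × 21.82% / 18.94% = 0.8341
β_Jory = 0.390 × 28.98% / 18.94% = 0.5967
β_P = Σ w_i β_i = 0.25×0.6738 + 0.43×1.2413 + 0.13×0.8341 + 0.19×0.5967 = 0.9240
MRP = 11.0% − 2.6% = 8.40%
E(R_P) = R_f + β_P × MRP = 2.6% + 0.9240 × 8.4% = 10.36%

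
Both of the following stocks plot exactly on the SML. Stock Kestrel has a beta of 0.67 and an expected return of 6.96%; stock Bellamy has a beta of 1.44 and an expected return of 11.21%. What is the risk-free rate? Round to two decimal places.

3.26%

Both satisfy E(R) = R_f + β·MRP, so the slope of the SML is
MRP = (11.21% − 6.96%) / (1.44 − 0.67) = 4.25% / 0.77 = 5.5195%
R_f = E(R_Kestrel) − β_Kestrel·MRP = 6.96% − 0.67 × 5.5195% = 3.2619%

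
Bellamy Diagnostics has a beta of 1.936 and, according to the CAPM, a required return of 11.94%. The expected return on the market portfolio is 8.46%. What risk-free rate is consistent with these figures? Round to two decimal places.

E(R) = R_f + β(E(R_m) − R_f) = R_f(1 − β) + β·E(R_m)
11.94% = R_f × (1 − 1.936) + 1.936 × 8.46%
11.94% = R_f × -0.936 + 16.37856%
R_f = (11.94% − 16.37856%) / -0.936 = 4.74%

4.74%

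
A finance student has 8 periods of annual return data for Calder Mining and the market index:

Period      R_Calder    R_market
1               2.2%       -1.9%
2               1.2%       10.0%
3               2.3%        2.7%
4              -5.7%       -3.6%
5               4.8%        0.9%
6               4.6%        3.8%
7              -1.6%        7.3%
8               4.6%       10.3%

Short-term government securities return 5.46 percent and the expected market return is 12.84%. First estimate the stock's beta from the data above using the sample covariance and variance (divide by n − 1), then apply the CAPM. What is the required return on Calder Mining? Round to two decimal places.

Mean R_i = (2.2 + 1.2 + 2.3 − 5.7 + 4.8 + 4.6 − 1.6 + 4.6) / 8 = 1.5500%
Mean R_m = (-1.9 + 10.0 + 2.7 − 3.6 + 0.9 + 3.8 + 7.3 + 10.3) / 8 = 3.6875%
Σ(R_i − R̄_i)(R_m − R̄_m) = 46.3250  ⇒  Cov = 46.3250 / 7 = 6.6179
Σ(R_m − R̄_m)² = 189.7088  ⇒  Var(R_m) = 189.7088 / 7 = 27.1013
β = Cov / Var(R_m) = 6.6179 / 27.1013 = 0.2442
MRP = 12.84% − 5.46% = 7.38%
E(R) = R_f + β × MRP = 5.46% + 0.2442 × 7.38% = 7.26%

7.26%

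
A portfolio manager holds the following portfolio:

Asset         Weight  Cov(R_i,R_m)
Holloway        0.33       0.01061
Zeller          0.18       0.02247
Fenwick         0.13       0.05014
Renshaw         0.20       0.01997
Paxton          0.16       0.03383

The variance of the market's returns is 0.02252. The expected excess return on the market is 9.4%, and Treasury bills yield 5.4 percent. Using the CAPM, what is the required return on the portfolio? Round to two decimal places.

15.20%

β_Holloway = 0.01061 / 0.02252 = 0.4711
β_Zeller = 0.02247 / 0.02252 = 0.9978
β_Fenwick = 0.05014 / 0.02252 = 2.2265
β_Renshaw = 0.01997 / 0.02252 = 0.8868
β_Paxton = 0.03383 / 0.02252 = 1.5022
β_P = Σ w_i β_i = 0.33×0.4711 + 0.18×0.9978 + 0.13×2.2265 + 0.20×0.8868 + 0.16×1.5022 = 1.0422
E(R_P) = R_f + β_P × MRP = 5.4% + 1.0422 × 9.4% = 15.20%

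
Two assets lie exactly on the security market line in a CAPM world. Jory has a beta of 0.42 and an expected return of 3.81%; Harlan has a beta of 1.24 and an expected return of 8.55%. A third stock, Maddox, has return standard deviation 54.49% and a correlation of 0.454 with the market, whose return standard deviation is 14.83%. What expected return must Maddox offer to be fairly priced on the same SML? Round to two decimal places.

11.02%

MRP = (8.55% − 3.81%) / (1.24 − 0.42) = 5.7805%
R_f = 3.81% − 0.42 × 5.7805% = 1.3822%
β_Maddox = ρ·σ_i/σ_m = 0.454 × 54.49 / 14.83 = 1.6681
E(R_Maddox) = R_f + β × MRP = 1.3822% + 1.6681 × 5.7805% = 11.02%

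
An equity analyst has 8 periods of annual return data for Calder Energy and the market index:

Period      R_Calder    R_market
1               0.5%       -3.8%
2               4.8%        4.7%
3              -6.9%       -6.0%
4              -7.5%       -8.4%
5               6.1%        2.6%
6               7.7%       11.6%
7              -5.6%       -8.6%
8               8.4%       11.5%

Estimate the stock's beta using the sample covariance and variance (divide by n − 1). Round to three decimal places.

0.760

Mean R_i = (0.5 + 4.8 − 6.9 − 7.5 + 6.1 + 7.7 − 5.6 + 8.4) / 8 = 0.9375%
Mean R_m = (-3.8 + 4.7 − 6.0 − 8.4 + 2.6 + 11.6 − 8.6 + 11.5) / 8 = 0.4500%
Σ(R_i − R̄_i)(R_m − R̄_m) = 371.6250  ⇒  Cov = 371.6250 / 7 = 53.0893
Σ(R_m − R̄_m)² = 489.0000  ⇒  Var(R_m) = 489.0000 / 7 = 69.8571
β = Cov / Var(R_m) = 53.0893 / 69.8571 = 0.7600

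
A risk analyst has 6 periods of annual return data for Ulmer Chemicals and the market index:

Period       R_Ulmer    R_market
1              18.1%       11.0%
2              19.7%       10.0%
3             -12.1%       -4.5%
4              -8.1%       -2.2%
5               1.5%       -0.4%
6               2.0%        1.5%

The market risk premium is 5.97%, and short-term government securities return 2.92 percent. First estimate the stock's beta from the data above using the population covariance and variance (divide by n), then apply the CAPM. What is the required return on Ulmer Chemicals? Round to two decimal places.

14.82%

Mean R_i = (18.1 + 19.7 − 12.1 − 8.1 + 1.5 + 2.0) / 6 = 3.5167%
Mean R_m = (11.0 + 10.0 − 4.5 − 2.2 − 0.4 + 1.5) / 6 = 2.5667%
Σ(R_i − R̄_i)(R_m − R̄_m) = 416.6133  ⇒  Cov = 416.6133 / 6 = 69.4356
Σ(R_m − R̄_m)² = 208.9733  ⇒  Var(R_m) = 208.9733 / 6 = 34.8289
β = Cov / Var(R_m) = 69.4356 / 34.8289 = 1.9936
E(R) = R_f + β × MRP = 2.92% + 1.9936 × 5.97% = 14.82%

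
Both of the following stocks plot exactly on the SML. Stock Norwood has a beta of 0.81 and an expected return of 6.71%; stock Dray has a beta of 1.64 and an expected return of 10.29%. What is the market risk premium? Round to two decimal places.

Both satisfy E(R) = R_f + β·MRP, so the slope of the SML is
MRP = (10.29% − 6.71%) / (1.64 − 0.81) = 3.58% / 0.83 = 4.3133%

4.31%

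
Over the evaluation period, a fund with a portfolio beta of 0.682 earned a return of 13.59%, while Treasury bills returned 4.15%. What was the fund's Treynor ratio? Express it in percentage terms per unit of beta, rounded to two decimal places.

13.84%

Treynor = (R_P − R_f) / β_P = (13.59% − 4.15%) / 0.6820 = 9.44% / 0.6820 = 13.84%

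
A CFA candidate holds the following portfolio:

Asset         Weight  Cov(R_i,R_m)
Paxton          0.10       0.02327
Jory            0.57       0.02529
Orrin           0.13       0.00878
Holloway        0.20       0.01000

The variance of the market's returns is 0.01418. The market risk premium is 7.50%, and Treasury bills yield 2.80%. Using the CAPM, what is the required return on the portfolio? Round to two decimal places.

13.32%

β_Paxton = 0.02327 / 0.01418 = 1.6410
β_Jory = 0.02529 / 0.01418 = 1.7835
β_Orrin = 0.00878 / 0.01418 = 0.6192
β_Holloway = 0.01000 / 0.01418 = 0.7052
β_P = Σ w_i β_i = 0.10×1.6410 + 0.57×1.7835 + 0.13×0.6192 + 0.20×0.7052 = 1.4022
E(R_P) = R_f + β_P × MRP = 2.80% + 1.4022 × 7.50% = 13.32%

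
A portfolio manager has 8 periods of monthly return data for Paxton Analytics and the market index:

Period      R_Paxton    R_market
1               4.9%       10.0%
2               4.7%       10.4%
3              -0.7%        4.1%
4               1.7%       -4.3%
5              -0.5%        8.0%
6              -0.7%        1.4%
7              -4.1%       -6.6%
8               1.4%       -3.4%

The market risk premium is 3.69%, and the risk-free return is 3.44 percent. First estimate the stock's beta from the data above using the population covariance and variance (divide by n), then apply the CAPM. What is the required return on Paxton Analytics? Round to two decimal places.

Mean R_i = (4.9 + 4.7 − 0.7 + 1.7 − 0.5 − 0.7 − 4.1 + 1.4) / 8 = 0.8375%
Mean R_m = (10.0 + 10.4 + 4.1 − 4.3 + 8.0 + 1.4 − 6.6 − 3.4) / 8 = 2.4500%
Σ(R_i − R̄_i)(R_m − R̄_m) = 88.6050  ⇒  Cov = 88.6050 / 8 = 11.0756
Σ(R_m − R̄_m)² = 316.5200  ⇒  Var(R_m) = 316.5200 / 8 = 39.5650
β = Cov / Var(R_m) = 11.0756 / 39.5650 = 0.2799
E(R) = R_f + β × MRP = 3.44% + 0.2799 × 3.69% = 4.47%

4.47%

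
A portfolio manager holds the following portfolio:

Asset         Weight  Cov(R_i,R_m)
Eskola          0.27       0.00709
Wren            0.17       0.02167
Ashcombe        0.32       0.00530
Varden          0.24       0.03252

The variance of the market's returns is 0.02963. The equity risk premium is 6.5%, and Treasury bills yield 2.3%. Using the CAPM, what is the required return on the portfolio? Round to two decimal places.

β_Eskola = 0.00709 / 0.02963 = 0.2393
β_Wren = 0.02167 / 0.02963 = 0.7314
β_Ashcombe = 0.00530 / 0.02963 = 0.1789
β_Varden = 0.03252 / 0.02963 = 1.0975
β_P = Σ w_i β_i = 0.27×0.2393 + 0.17×0.7314 + 0.32×0.1789 + 0.24×1.0975 = 0.5096
E(R_P) = R_f + β_P × MRP = 2.3% + 0.5096 × 6.5% = 5.61%

5.61%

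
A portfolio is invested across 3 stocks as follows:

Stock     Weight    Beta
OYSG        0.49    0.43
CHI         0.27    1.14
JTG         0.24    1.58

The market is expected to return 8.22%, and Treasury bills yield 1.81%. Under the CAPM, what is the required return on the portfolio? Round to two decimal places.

7.56%

β_P = Σ w_i β_i = 0.49×0.43 + 0.27×1.14 + 0.24×1.58 = 0.8977
MRP = 8.22% − 1.81% = 6.41%
E(R_P) = R_f + β_P × MRP = 1.81% + 0.8977 × 6.41% = 7.56%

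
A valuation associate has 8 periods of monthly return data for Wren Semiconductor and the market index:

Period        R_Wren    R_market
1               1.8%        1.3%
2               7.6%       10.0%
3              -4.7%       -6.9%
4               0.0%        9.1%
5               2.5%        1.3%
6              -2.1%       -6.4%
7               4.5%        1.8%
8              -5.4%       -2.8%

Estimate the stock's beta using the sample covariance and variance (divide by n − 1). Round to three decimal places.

0.526

Mean R_i = (1.8 + 7.6 − 4.7 + 0.0 + 2.5 − 2.1 + 4.5 − 5.4) / 8 = 0.5250%
Mean R_m = (1.3 + 10.0 − 6.9 + 9.1 + 1.3 − 6.4 + 1.8 − 2.8) / 8 = 0.9250%
Σ(R_i − R̄_i)(R_m − R̄_m) = 146.7950  ⇒  Cov = 146.7950 / 7 = 20.9707
Σ(R_m − R̄_m)² = 278.9950  ⇒  Var(R_m) = 278.9950 / 7 = 39.8564
β = Cov / Var(R_m) = 20.9707 / 39.8564 = 0.5262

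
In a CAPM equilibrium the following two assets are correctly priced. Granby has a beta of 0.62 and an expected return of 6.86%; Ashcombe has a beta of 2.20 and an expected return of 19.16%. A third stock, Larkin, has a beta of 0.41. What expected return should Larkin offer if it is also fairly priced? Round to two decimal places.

5.23%

MRP (SML slope) = (19.16% − 6.86%) / (2.20 − 0.62) = 12.30% / 1.58 = 7.7848%
R_f (intercept) = 6.86% − 0.62 × 7.7848% = 2.0334%
E(R_Larkin) = R_f + β × MRP = 2.0334% + 0.41 × 7.7848% = 5.23%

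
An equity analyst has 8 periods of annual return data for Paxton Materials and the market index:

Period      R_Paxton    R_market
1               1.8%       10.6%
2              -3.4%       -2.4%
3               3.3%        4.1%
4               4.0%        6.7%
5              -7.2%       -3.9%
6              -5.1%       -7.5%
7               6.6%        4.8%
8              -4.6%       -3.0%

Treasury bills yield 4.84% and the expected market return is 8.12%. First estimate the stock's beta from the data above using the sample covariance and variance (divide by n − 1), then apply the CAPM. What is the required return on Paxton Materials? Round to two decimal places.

Mean R_i = (1.8 − 3.4 + 3.3 + 4.0 − 7.2 − 5.1 + 6.6 − 4.6) / 8 = -0.5750%
Mean R_m = (10.6 − 2.4 + 4.1 + 6.7 − 3.9 − 7.5 + 4.8 − 3.0) / 8 = 1.1750%
Σ(R_i − R̄_i)(R_m − R̄_m) = 184.7850  ⇒  Cov = 184.7850 / 7 = 26.3979
Σ(R_m − R̄_m)² = 272.2750  ⇒  Var(R_m) = 272.2750 / 7 = 38.8964
β = Cov / Var(R_m) = 26.3979 / 38.8964 = 0.6787
MRP = 8.12% − 4.84% = 3.28%
E(R) = R_f + β × MRP = 4.84% + 0.6787 × 3.28% = 7.07%

7.07%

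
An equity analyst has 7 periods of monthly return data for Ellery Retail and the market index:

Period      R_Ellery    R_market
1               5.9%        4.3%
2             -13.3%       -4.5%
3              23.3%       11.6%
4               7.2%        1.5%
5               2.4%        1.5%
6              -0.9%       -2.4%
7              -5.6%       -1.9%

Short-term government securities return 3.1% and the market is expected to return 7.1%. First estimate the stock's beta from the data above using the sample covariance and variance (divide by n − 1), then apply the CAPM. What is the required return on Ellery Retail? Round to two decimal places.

Mean R_i = (5.9 − 13.3 + 23.3 + 7.2 + 2.4 − 0.9 − 5.6) / 7 = 2.7143%
Mean R_m = (4.3 − 4.5 + 11.6 + 1.5 + 1.5 − 2.4 − 1.9) / 7 = 1.4429%
Σ(R_i − R̄_i)(R_m − R̄_m) = 355.2857  ⇒  Cov = 355.2857 / 6 = 59.2143
Σ(R_m − R̄_m)² = 172.5971  ⇒  Var(R_m) = 172.5971 / 6 = 28.7662
β = Cov / Var(R_m) = 59.2143 / 28.7662 = 2.0585
MRP = 7.1% − 3.1% = 4.00%
E(R) = R_f + β × MRP = 3.1% + 2.0585 × 4.0% = 11.33%

11.33%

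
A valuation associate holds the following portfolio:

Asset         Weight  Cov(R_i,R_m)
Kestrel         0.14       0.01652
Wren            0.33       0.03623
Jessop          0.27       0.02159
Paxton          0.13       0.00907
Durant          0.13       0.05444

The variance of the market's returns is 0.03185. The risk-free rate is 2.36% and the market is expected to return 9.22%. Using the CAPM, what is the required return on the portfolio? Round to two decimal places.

8.47%

β_Kestrel = 0.01652 / 0.03185 = 0.5187
β_Wren = 0.03623 / 0.03185 = 1.1375
β_Jessop = 0.02159 / 0.03185 = 0.6779
β_Paxton = 0.00907 / 0.03185 = 0.2848
β_Durant = 0.05444 / 0.03185 = 1.7093
β_P = Σ w_i β_i = 0.14×0.5187 + 0.33×1.1375 + 0.27×0.6779 + 0.13×0.2848 + 0.13×1.7093 = 0.8903
MRP = 9.22% − 2.36% = 6.86%
E(R_P) = R_f + β_P × MRP = 2.36% + 0.8903 × 6.86% = 8.47%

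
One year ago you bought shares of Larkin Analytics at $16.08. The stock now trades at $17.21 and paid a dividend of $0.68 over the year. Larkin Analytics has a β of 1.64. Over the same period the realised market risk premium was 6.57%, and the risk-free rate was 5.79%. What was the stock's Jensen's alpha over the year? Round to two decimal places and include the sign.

-5.31%

Realised HPR = (P1 + D1 − P0) / P0 = (17.21 + 0.68 − 16.08) / 16.08 = 1.81 / 16.08 = 11.2562%
CAPM required = R_f + β·MRP = 5.79% + 1.64 × 6.57% = 16.5648%
α = realised − required = 11.2562% − 16.5648% = -5.31%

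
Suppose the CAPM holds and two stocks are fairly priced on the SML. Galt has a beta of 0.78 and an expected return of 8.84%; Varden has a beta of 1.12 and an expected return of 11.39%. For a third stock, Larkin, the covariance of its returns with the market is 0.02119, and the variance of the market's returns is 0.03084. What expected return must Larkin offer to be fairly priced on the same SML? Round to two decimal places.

MRP = (11.39% − 8.84%) / (1.12 − 0.78) = 7.5000%
R_f = 8.84% − 0.78 × 7.5000% = 2.9900%
β_Larkin = Cov / Var(R_m) = 0.02119 / 0.03084 = 0.6871
E(R_Larkin) = R_f + β × MRP = 2.9900% + 0.6871 × 7.5000% = 8.14%

8.14%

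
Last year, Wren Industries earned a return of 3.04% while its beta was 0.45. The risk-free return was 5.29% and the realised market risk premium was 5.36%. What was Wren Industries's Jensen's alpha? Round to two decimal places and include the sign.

CAPM benchmark = R_f + β(R_m − R_f) = 5.29% + 0.45 × 5.36% = 7.7020%
α = actual − benchmark = 3.04% − 7.7020% = -4.66%

-4.66%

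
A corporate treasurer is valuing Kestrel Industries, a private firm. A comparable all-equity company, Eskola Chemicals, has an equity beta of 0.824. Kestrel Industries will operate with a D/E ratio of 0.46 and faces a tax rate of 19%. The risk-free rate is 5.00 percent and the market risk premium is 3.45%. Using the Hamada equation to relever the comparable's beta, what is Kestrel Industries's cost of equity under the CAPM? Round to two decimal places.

8.90%

β_L = β_U × [1 + (1 − t)(D/E)] = 0.824 × [1 + (1 − 0.19) × 0.46]
    = 0.824 × [1 + 0.81 × 0.46] = 0.824 × 1.3726 = 1.1310
E(R) = R_f + β_L × MRP = 5.00% + 1.1310 × 3.45% = 8.90%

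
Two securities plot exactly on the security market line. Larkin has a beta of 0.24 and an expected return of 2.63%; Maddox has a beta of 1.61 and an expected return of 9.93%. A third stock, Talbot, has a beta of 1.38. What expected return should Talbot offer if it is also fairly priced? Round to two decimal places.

MRP (SML slope) = (9.93% − 2.63%) / (1.61 − 0.24) = 7.30% / 1.37 = 5.3285%
R_f (intercept) = 2.63% − 0.24 × 5.3285% = 1.3512%
E(R_Talbot) = R_f + β × MRP = 1.3512% + 1.38 × 5.3285% = 8.70%

8.70%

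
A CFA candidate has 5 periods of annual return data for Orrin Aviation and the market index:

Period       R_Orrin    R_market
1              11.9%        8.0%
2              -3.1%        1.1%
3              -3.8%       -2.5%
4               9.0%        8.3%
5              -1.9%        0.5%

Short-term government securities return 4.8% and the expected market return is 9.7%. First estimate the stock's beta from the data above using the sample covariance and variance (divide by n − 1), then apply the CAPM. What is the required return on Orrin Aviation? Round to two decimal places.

12.05%

Mean R_i = (11.9 − 3.1 − 3.8 + 9.0 − 1.9) / 5 = 2.4200%
Mean R_m = (8.0 + 1.1 − 2.5 + 8.3 + 0.5) / 5 = 3.0800%
Σ(R_i − R̄_i)(R_m − R̄_m) = 137.7720  ⇒  Cov = 137.7720 / 4 = 34.4430
Σ(R_m − R̄_m)² = 93.1680  ⇒  Var(R_m) = 93.1680 / 4 = 23.2920
β = Cov / Var(R_m) = 34.4430 / 23.2920 = 1.4787
MRP = 9.7% − 4.8% = 4.90%
E(R) = R_f + β × MRP = 4.8% + 1.4787 × 4.9% = 12.05%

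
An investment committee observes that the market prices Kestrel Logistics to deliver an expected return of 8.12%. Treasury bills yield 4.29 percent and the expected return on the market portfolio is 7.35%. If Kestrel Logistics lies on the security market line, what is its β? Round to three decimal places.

MRP = 7.35% − 4.29% = 3.06%
β = (E(R) − R_f) / MRP = (8.12% − 4.29%) / 3.06% = 3.83% / 3.06% = 1.252

1.252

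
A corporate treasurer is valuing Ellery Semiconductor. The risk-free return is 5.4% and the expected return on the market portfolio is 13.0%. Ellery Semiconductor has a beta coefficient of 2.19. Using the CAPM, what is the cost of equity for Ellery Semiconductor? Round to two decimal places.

Market risk premium = E(R_m) − R_f = 13.0% − 5.4% = 7.60%
E(R) = R_f + β × MRP = 5.4% + 2.19 × 7.6% = 22.04%

22.04%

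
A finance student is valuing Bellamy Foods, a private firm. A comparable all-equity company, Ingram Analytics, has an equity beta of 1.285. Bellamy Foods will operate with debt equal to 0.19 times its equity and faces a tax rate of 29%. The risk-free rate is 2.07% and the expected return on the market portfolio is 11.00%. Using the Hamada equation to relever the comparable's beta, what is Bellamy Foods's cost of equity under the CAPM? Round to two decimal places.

β_L = β_U × [1 + (1 − t)(D/E)] = 1.285 × [1 + (1 − 0.29) × 0.19]
    = 1.285 × [1 + 0.71 × 0.19] = 1.285 × 1.1349 = 1.4583
MRP = 11.00% − 2.07% = 8.93%
E(R) = R_f + β_L × MRP = 2.07% + 1.4583 × 8.93% = 15.09%

15.09%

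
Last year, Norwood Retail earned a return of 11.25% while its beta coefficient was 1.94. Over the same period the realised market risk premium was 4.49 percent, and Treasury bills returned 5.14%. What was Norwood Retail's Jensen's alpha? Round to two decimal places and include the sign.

-2.60%

CAPM benchmark = R_f + β(R_m − R_f) = 5.14% + 1.94 × 4.49% = 13.8506%
α = actual − benchmark = 11.25% − 13.8506% = -2.60%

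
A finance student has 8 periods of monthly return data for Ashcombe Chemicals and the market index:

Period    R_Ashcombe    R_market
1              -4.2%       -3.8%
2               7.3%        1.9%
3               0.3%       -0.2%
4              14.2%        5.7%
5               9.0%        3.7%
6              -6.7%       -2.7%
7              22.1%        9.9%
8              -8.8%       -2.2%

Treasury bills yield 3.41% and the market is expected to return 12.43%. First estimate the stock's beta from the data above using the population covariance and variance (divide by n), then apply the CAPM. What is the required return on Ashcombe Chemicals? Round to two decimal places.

23.67%

Mean R_i = (-4.2 + 7.3 + 0.3 + 14.2 + 9.0 − 6.7 + 22.1 − 8.8) / 8 = 4.1500%
Mean R_m = (-3.8 + 1.9 − 0.2 + 5.7 + 3.7 − 2.7 + 9.9 − 2.2) / 8 = 1.5375%
Σ(R_i − R̄_i)(R_m − R̄_m) = 349.2050  ⇒  Cov = 349.2050 / 8 = 43.6506
Σ(R_m − R̄_m)² = 155.4988  ⇒  Var(R_m) = 155.4988 / 8 = 19.4374
β = Cov / Var(R_m) = 43.6506 / 19.4374 = 2.2457
MRP = 12.43% − 3.41% = 9.02%
E(R) = R_f + β × MRP = 3.41% + 2.2457 × 9.02% = 23.67%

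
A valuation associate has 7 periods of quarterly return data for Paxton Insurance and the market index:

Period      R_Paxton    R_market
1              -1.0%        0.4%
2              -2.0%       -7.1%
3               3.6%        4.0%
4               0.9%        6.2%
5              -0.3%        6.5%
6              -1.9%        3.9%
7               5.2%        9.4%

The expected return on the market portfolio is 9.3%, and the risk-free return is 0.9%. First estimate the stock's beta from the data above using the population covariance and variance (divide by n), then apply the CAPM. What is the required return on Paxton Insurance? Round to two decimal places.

3.73%

Mean R_i = (-1.0 − 2.0 + 3.6 + 0.9 − 0.3 − 1.9 + 5.2) / 7 = 0.6429%
Mean R_m = (0.4 − 7.1 + 4.0 + 6.2 + 6.5 + 3.9 + 9.4) / 7 = 3.3286%
Σ(R_i − R̄_i)(R_m − R̄_m) = 58.3214  ⇒  Cov = 58.3214 / 7 = 8.3316
Σ(R_m − R̄_m)² = 173.2743  ⇒  Var(R_m) = 173.2743 / 7 = 24.7535
β = Cov / Var(R_m) = 8.3316 / 24.7535 = 0.3366
MRP = 9.3% − 0.9% = 8.40%
E(R) = R_f + β × MRP = 0.9% + 0.3366 × 8.4% = 3.73%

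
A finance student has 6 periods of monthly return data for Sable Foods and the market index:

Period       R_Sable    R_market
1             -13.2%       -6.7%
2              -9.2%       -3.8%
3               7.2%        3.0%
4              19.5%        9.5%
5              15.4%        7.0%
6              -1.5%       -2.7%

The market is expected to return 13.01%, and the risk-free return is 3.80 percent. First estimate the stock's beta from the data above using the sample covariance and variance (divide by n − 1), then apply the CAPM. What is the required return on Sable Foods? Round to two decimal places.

Mean R_i = (-13.2 − 9.2 + 7.2 + 19.5 + 15.4 − 1.5) / 6 = 3.0333%
Mean R_m = (-6.7 − 3.8 + 3.0 + 9.5 + 7.0 − 2.7) / 6 = 1.0500%
Σ(R_i − R̄_i)(R_m − R̄_m) = 422.9900  ⇒  Cov = 422.9900 / 5 = 84.5980
Σ(R_m − R̄_m)² = 208.2550  ⇒  Var(R_m) = 208.2550 / 5 = 41.6510
β = Cov / Var(R_m) = 84.5980 / 41.6510 = 2.0311
MRP = 13.01% − 3.80% = 9.21%
E(R) = R_f + β × MRP = 3.80% + 2.0311 × 9.21% = 22.51%

22.51%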